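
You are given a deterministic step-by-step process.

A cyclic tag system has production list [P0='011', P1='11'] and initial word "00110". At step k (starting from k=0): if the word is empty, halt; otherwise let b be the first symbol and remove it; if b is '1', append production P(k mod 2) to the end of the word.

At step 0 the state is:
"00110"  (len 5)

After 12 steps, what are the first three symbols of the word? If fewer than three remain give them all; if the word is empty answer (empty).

k=0  "00110"  (len 5)
k=1  "0110"  (len 4)
k=2  "110"  (len 3)
k=3  "10011"  (len 5)
k=4  "001111"  (len 6)
k=5  "01111"  (len 5)
k=6  "1111"  (len 4)
k=7  "111011"  (len 6)
k=8  "1101111"  (len 7)
k=9  "101111011"  (len 9)
k=10  "0111101111"  (len 10)
k=11  "111101111"  (len 9)
k=12  "1110111111"  (len 10)

111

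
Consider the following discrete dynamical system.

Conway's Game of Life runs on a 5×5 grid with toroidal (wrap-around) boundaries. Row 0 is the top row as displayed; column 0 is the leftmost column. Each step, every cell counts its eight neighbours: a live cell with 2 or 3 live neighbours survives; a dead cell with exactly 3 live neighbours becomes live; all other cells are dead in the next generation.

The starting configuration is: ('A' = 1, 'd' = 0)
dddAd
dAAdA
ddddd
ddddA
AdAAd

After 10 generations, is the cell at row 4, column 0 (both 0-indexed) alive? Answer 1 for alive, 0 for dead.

1

0) dddAd
dAAdA
ddddd
ddddA
AdAAd
1) Adddd
ddAAd
AddAd
dddAA
ddAAd
2) dAddA
dAAAd
ddddd
ddddd
ddAAd
3) AAddA
AAAAd
ddAdd
ddddd
ddAAd
4) ddddd
dddAd
ddAAd
ddAAd
AAAAA
5) AAddd
ddAAd
ddddA
Adddd
AAddA
6) dddAd
AAAAA
dddAA
dAddd
ddddA
7) dAddd
AAddd
ddddd
AddAA
ddddd
8) AAddd
AAddd
dAddd
ddddA
AdddA
9) ddddd
ddAdd
dAddd
ddddA
dAddA
10) ddddd
ddddd
ddddd
ddddd
Adddd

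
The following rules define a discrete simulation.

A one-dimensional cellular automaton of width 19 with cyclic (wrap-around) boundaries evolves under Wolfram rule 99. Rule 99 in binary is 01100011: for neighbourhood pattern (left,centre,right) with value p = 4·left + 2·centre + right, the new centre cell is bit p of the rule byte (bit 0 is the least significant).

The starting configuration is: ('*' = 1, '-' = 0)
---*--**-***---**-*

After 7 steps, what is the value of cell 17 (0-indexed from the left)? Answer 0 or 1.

1

gen 0: ---*--**-***---**-*
gen 1: -**--*-**--*-**-**-
gen 2: *-*-*-*-*-*-*-**-*-
gen 3: -*-*-*-*-*-*-*-**-*
gen 4: *-*-*-*-*-*-*-*-**-
gen 5: -*-*-*-*-*-*-*-*-**
gen 6: *-*-*-*-*-*-*-*-*-*
gen 7: **-*-*-*-*-*-*-*-*-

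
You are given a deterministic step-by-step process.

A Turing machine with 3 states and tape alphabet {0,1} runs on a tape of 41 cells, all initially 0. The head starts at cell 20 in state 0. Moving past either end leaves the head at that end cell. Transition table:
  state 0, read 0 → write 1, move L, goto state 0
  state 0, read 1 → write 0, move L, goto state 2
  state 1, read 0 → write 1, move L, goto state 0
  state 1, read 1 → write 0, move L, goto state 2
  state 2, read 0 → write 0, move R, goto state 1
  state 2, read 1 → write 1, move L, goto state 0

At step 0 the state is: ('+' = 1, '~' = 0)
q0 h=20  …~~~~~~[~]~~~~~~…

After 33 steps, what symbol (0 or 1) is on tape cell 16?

1

t=0: q0 h=20  …~~~~~~[~]~~~~~~…
t=1: q0 h=19  …~~~~~~[~]+~~~~~…
t=2: q0 h=18  …~~~~~~[~]++~~~~…
t=3: q0 h=17  …~~~~~~[~]+++~~~…
t=4: q0 h=16  …~~~~~~[~]++++~~…
t=5: q0 h=15  …~~~~~~[~]+++++~…
t=6: q0 h=14  …~~~~~~[~]++++++…
t=7: q0 h=13  …~~~~~~[~]++++++…
t=8: q0 h=12  …~~~~~~[~]++++++…
t=9: q0 h=11  …~~~~~~[~]++++++…
t=10: q0 h=10  …~~~~~~[~]++++++…
t=11: q0 h= 9  …~~~~~~[~]++++++…
t=12: q0 h= 8  …~~~~~~[~]++++++…
t=13: q0 h= 7  …~~~~~~[~]++++++…
t=14: q0 h= 6  |~~~~~~[~]++++++…
t=15: q0 h= 5  |~~~~~[~]++++++…
t=16: q0 h= 4  |~~~~[~]++++++…
t=17: q0 h= 3  |~~~[~]++++++…
t=18: q0 h= 2  |~~[~]++++++…
t=19: q0 h= 1  |~[~]++++++…
t=20: q0 h= 0  |[~]++++++…
t=21: q0 h= 0  |[+]++++++…
t=22: q2 h= 0  |[~]++++++…
t=23: q1 h= 1  |~[+]++++++…
t=24: q2 h= 0  |[~]~+++++…
t=25: q1 h= 1  |~[~]++++++…
t=26: q0 h= 0  |[~]++++++…
t=27: q0 h= 0  |[+]++++++…
t=28: q2 h= 0  |[~]++++++…
t=29: q1 h= 1  |~[+]++++++…
t=30: q2 h= 0  |[~]~+++++…
t=31: q1 h= 1  |~[~]++++++…
t=32: q0 h= 0  |[~]++++++…
t=33: q0 h= 0  |[+]++++++…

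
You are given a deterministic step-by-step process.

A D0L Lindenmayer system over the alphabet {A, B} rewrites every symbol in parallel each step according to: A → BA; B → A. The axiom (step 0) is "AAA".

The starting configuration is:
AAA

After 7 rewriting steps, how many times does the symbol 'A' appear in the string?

t=0: AAA
t=1: BABABA
t=2: ABAABAABA
t=3: BAABABAABABAABA
t=4: ABABAABAABABAABAABABAABA
t=5: BAABAABABAABABAABAABABAABABAABAABABAABA
t=6: ABABAABABAABAABABAABAABABAABABAABAABABAABAABABAABABAABAABABAABA
t=7: BAABAABABAABAABABAABABAABAABABAABABAABAABABAABAABABAABABAABAABABAABABAABAABABAABAABABAABABAABAABABAABA

63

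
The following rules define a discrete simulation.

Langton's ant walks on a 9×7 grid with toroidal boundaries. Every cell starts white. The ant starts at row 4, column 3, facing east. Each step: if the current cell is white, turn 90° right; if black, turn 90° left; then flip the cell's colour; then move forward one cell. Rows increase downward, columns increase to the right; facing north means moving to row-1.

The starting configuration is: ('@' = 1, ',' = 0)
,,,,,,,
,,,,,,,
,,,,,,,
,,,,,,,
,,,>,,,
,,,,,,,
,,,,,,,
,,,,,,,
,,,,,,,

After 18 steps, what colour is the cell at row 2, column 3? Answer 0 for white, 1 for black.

t=0: ,,,,,,,
,,,,,,,
,,,,,,,
,,,,,,,
,,,>,,,
,,,,,,,
,,,,,,,
,,,,,,,
,,,,,,,
t=1: ,,,,,,,
,,,,,,,
,,,,,,,
,,,,,,,
,,,@,,,
,,,v,,,
,,,,,,,
,,,,,,,
,,,,,,,
t=2: ,,,,,,,
,,,,,,,
,,,,,,,
,,,,,,,
,,,@,,,
,,<@,,,
,,,,,,,
,,,,,,,
,,,,,,,
t=3: ,,,,,,,
,,,,,,,
,,,,,,,
,,,,,,,
,,^@,,,
,,@@,,,
,,,,,,,
,,,,,,,
,,,,,,,
t=4: ,,,,,,,
,,,,,,,
,,,,,,,
,,,,,,,
,,@>,,,
,,@@,,,
,,,,,,,
,,,,,,,
,,,,,,,
t=5: ,,,,,,,
,,,,,,,
,,,,,,,
,,,^,,,
,,@,,,,
,,@@,,,
,,,,,,,
,,,,,,,
,,,,,,,
t=6: ,,,,,,,
,,,,,,,
,,,,,,,
,,,@>,,
,,@,,,,
,,@@,,,
,,,,,,,
,,,,,,,
,,,,,,,
t=7: ,,,,,,,
,,,,,,,
,,,,,,,
,,,@@,,
,,@,v,,
,,@@,,,
,,,,,,,
,,,,,,,
,,,,,,,
t=8: ,,,,,,,
,,,,,,,
,,,,,,,
,,,@@,,
,,@<@,,
,,@@,,,
,,,,,,,
,,,,,,,
,,,,,,,
t=9: ,,,,,,,
,,,,,,,
,,,,,,,
,,,^@,,
,,@@@,,
,,@@,,,
,,,,,,,
,,,,,,,
,,,,,,,
t=10: ,,,,,,,
,,,,,,,
,,,,,,,
,,<,@,,
,,@@@,,
,,@@,,,
,,,,,,,
,,,,,,,
,,,,,,,
t=11: ,,,,,,,
,,,,,,,
,,^,,,,
,,@,@,,
,,@@@,,
,,@@,,,
,,,,,,,
,,,,,,,
,,,,,,,
t=12: ,,,,,,,
,,,,,,,
,,@>,,,
,,@,@,,
,,@@@,,
,,@@,,,
,,,,,,,
,,,,,,,
,,,,,,,
t=13: ,,,,,,,
,,,,,,,
,,@@,,,
,,@v@,,
,,@@@,,
,,@@,,,
,,,,,,,
,,,,,,,
,,,,,,,
t=14: ,,,,,,,
,,,,,,,
,,@@,,,
,,<@@,,
,,@@@,,
,,@@,,,
,,,,,,,
,,,,,,,
,,,,,,,
t=15: ,,,,,,,
,,,,,,,
,,@@,,,
,,,@@,,
,,v@@,,
,,@@,,,
,,,,,,,
,,,,,,,
,,,,,,,
t=16: ,,,,,,,
,,,,,,,
,,@@,,,
,,,@@,,
,,,>@,,
,,@@,,,
,,,,,,,
,,,,,,,
,,,,,,,
t=17: ,,,,,,,
,,,,,,,
,,@@,,,
,,,^@,,
,,,,@,,
,,@@,,,
,,,,,,,
,,,,,,,
,,,,,,,
t=18: ,,,,,,,
,,,,,,,
,,@@,,,
,,<,@,,
,,,,@,,
,,@@,,,
,,,,,,,
,,,,,,,
,,,,,,,

1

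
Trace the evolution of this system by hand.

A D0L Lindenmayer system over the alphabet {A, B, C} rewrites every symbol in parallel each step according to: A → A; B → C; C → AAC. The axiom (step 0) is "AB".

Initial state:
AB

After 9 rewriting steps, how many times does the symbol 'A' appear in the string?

17

[0] AB
[1] AC
[2] AAAC
[3] AAAAAC
[4] AAAAAAAC
[5] AAAAAAAAAC
[6] AAAAAAAAAAAC
[7] AAAAAAAAAAAAAC
[8] AAAAAAAAAAAAAAAC
[9] AAAAAAAAAAAAAAAAAC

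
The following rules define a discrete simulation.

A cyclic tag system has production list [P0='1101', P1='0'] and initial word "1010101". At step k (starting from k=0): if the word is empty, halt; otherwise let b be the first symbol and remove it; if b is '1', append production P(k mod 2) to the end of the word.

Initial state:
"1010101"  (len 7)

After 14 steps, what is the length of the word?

0) "1010101"  (len 7)
1) "0101011101"  (len 10)
2) "101011101"  (len 9)
3) "010111011101"  (len 12)
4) "10111011101"  (len 11)
5) "01110111011101"  (len 14)
6) "1110111011101"  (len 13)
7) "1101110111011101"  (len 16)
8) "1011101110111010"  (len 16)
9) "0111011101110101101"  (len 19)
10) "111011101110101101"  (len 18)
11) "110111011101011011101"  (len 21)
12) "101110111010110111010"  (len 21)
13) "011101110101101110101101"  (len 24)
14) "11101110101101110101101"  (len 23)

23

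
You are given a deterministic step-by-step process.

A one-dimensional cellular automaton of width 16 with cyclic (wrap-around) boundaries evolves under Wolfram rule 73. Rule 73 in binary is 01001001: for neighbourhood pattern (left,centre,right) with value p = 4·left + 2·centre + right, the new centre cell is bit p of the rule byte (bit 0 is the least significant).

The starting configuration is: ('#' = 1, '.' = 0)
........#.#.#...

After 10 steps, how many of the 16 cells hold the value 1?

3

gen 0: ........#.#.#...
gen 1: #######.......##
gen 2: ......#.#####.#.
gen 3: #####...#...#...
gen 4: #...#.#...#...#.
gen 5: ..#.....#...#...
gen 6: #...###...#...##
gen 7: #.#.#.#.#...#.#.
gen 8: ..........#.....
gen 9: #########...####
gen 10: ........#.#.#...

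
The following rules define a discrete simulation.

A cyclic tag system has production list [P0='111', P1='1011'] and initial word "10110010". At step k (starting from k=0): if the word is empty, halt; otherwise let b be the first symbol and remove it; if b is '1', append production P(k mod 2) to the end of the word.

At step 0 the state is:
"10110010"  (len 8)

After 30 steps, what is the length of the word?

60

0) "10110010"  (len 8)
1) "0110010111"  (len 10)
2) "110010111"  (len 9)
3) "10010111111"  (len 11)
4) "00101111111011"  (len 14)
5) "0101111111011"  (len 13)
6) "101111111011"  (len 12)
7) "01111111011111"  (len 14)
8) "1111111011111"  (len 13)
9) "111111011111111"  (len 15)
10) "111110111111111011"  (len 18)
11) "11110111111111011111"  (len 20)
12) "11101111111110111111011"  (len 23)
13) "1101111111110111111011111"  (len 25)
14) "1011111111101111110111111011"  (len 28)
15) "011111111101111110111111011111"  (len 30)
16) "11111111101111110111111011111"  (len 29)
17) "1111111101111110111111011111111"  (len 31)
18) "1111111011111101111110111111111011"  (len 34)
19) "111111011111101111110111111111011111"  (len 36)
20) "111110111111011111101111111110111111011"  (len 39)
21) "11110111111011111101111111110111111011111"  (len 41)
22) "11101111110111111011111111101111110111111011"  (len 44)
23) "1101111110111111011111111101111110111111011111"  (len 46)
24) "1011111101111110111111111011111101111110111111011"  (len 49)
25) "011111101111110111111111011111101111110111111011111"  (len 51)
26) "11111101111110111111111011111101111110111111011111"  (len 50)
27) "1111101111110111111111011111101111110111111011111111"  (len 52)
28) "1111011111101111111110111111011111101111110111111111011"  (len 55)
29) "111011111101111111110111111011111101111110111111111011111"  (len 57)
30) "110111111011111111101111110111111011111101111111110111111011"  (len 60)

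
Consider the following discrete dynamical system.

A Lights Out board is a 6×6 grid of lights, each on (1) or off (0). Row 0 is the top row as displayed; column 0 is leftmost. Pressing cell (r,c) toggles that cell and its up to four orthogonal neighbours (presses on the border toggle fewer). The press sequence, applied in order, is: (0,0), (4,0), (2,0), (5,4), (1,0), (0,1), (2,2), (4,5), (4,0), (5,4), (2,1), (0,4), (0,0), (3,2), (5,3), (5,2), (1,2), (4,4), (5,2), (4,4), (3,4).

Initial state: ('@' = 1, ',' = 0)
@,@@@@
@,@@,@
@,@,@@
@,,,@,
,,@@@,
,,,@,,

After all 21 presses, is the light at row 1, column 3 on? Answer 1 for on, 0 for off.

step 0: @,@@@@
@,@@,@
@,@,@@
@,,,@,
,,@@@,
,,,@,,
step 1: ,@@@@@
,,@@,@
@,@,@@
@,,,@,
,,@@@,
,,,@,,
step 2: ,@@@@@
,,@@,@
@,@,@@
,,,,@,
@@@@@,
@,,@,,
step 3: ,@@@@@
@,@@,@
,@@,@@
@,,,@,
@@@@@,
@,,@,,
step 4: ,@@@@@
@,@@,@
,@@,@@
@,,,@,
@@@@,,
@,,,@@
step 5: @@@@@@
,@@@,@
@@@,@@
@,,,@,
@@@@,,
@,,,@@
step 6: ,,,@@@
,,@@,@
@@@,@@
@,,,@,
@@@@,,
@,,,@@
step 7: ,,,@@@
,,,@,@
@,,@@@
@,@,@,
@@@@,,
@,,,@@
step 8: ,,,@@@
,,,@,@
@,,@@@
@,@,@@
@@@@@@
@,,,@,
step 9: ,,,@@@
,,,@,@
@,,@@@
,,@,@@
,,@@@@
,,,,@,
step 10: ,,,@@@
,,,@,@
@,,@@@
,,@,@@
,,@@,@
,,,@,@
step 11: ,,,@@@
,@,@,@
,@@@@@
,@@,@@
,,@@,@
,,,@,@
step 12: ,,,,,,
,@,@@@
,@@@@@
,@@,@@
,,@@,@
,,,@,@
step 13: @@,,,,
@@,@@@
,@@@@@
,@@,@@
,,@@,@
,,,@,@
step 14: @@,,,,
@@,@@@
,@,@@@
,,,@@@
,,,@,@
,,,@,@
step 15: @@,,,,
@@,@@@
,@,@@@
,,,@@@
,,,,,@
,,@,@@
step 16: @@,,,,
@@,@@@
,@,@@@
,,,@@@
,,@,,@
,@,@@@
step 17: @@@,,,
@,@,@@
,@@@@@
,,,@@@
,,@,,@
,@,@@@
step 18: @@@,,,
@,@,@@
,@@@@@
,,,@,@
,,@@@,
,@,@,@
step 19: @@@,,,
@,@,@@
,@@@@@
,,,@,@
,,,@@,
,,@,,@
step 20: @@@,,,
@,@,@@
,@@@@@
,,,@@@
,,,,,@
,,@,@@
step 21: @@@,,,
@,@,@@
,@@@,@
,,,,,,
,,,,@@
,,@,@@

0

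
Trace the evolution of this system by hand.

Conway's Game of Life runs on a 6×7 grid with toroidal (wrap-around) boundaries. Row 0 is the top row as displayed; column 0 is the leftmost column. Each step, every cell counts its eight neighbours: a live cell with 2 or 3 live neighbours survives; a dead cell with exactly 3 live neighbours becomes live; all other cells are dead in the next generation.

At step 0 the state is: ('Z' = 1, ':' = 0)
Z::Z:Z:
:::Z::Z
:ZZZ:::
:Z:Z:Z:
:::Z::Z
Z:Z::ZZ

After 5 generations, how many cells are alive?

6

step 0: Z::Z:Z:
:::Z::Z
:ZZZ:::
:Z:Z:Z:
:::Z::Z
Z:Z::ZZ
step 1: ZZZZ:Z:
ZZ:Z::Z
ZZ:Z:::
ZZ:Z:::
:Z:Z:::
ZZZZ:Z:
step 2: :::::Z:
:::Z:::
:::ZZ::
:::ZZ::
:::Z::Z
:::::::
step 3: :::::::
:::Z:::
::Z::::
::Z::Z:
:::ZZ::
:::::::
step 4: :::::::
:::::::
::ZZ:::
::Z:Z::
:::ZZ::
:::::::
step 5: :::::::
:::::::
::ZZ:::
::Z:Z::
:::ZZ::
:::::::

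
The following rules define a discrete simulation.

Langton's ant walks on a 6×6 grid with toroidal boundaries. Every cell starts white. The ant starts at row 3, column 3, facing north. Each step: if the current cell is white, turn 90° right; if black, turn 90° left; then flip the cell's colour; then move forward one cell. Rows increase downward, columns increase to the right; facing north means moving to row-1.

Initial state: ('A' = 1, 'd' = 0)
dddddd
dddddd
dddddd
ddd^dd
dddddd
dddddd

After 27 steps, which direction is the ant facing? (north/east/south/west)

step 0: dddddd
dddddd
dddddd
ddd^dd
dddddd
dddddd
step 1: dddddd
dddddd
dddddd
dddA>d
dddddd
dddddd
step 2: dddddd
dddddd
dddddd
dddAAd
ddddvd
dddddd
step 3: dddddd
dddddd
dddddd
dddAAd
ddd<Ad
dddddd
step 4: dddddd
dddddd
dddddd
ddd^Ad
dddAAd
dddddd
step 5: dddddd
dddddd
dddddd
dd<dAd
dddAAd
dddddd
step 6: dddddd
dddddd
dd^ddd
ddAdAd
dddAAd
dddddd
step 7: dddddd
dddddd
ddA>dd
ddAdAd
dddAAd
dddddd
step 8: dddddd
dddddd
ddAAdd
ddAvAd
dddAAd
dddddd
step 9: dddddd
dddddd
ddAAdd
dd<AAd
dddAAd
dddddd
step 10: dddddd
dddddd
ddAAdd
dddAAd
ddvAAd
dddddd
step 11: dddddd
dddddd
ddAAdd
dddAAd
d<AAAd
dddddd
step 12: dddddd
dddddd
ddAAdd
d^dAAd
dAAAAd
dddddd
step 13: dddddd
dddddd
ddAAdd
dA>AAd
dAAAAd
dddddd
step 14: dddddd
dddddd
ddAAdd
dAAAAd
dAvAAd
dddddd
step 15: dddddd
dddddd
ddAAdd
dAAAAd
dAd>Ad
dddddd
step 16: dddddd
dddddd
ddAAdd
dAA^Ad
dAddAd
dddddd
step 17: dddddd
dddddd
ddAAdd
dA<dAd
dAddAd
dddddd
step 18: dddddd
dddddd
ddAAdd
dAddAd
dAvdAd
dddddd
step 19: dddddd
dddddd
ddAAdd
dAddAd
d<AdAd
dddddd
step 20: dddddd
dddddd
ddAAdd
dAddAd
ddAdAd
dvdddd
step 21: dddddd
dddddd
ddAAdd
dAddAd
ddAdAd
<Adddd
step 22: dddddd
dddddd
ddAAdd
dAddAd
^dAdAd
AAdddd
step 23: dddddd
dddddd
ddAAdd
dAddAd
A>AdAd
AAdddd
step 24: dddddd
dddddd
ddAAdd
dAddAd
AAAdAd
Avdddd
step 25: dddddd
dddddd
ddAAdd
dAddAd
AAAdAd
Ad>ddd
step 26: ddvddd
dddddd
ddAAdd
dAddAd
AAAdAd
AdAddd
step 27: d<Addd
dddddd
ddAAdd
dAddAd
AAAdAd
AdAddd

west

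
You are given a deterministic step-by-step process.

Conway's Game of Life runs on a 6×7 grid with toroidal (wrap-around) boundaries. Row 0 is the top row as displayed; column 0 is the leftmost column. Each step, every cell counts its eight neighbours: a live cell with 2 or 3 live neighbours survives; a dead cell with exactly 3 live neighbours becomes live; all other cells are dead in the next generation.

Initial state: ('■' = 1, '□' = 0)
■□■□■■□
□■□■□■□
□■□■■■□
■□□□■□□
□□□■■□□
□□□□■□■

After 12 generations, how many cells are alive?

2

0) ■□■□■■□
□■□■□■□
□■□■■■□
■□□□■□□
□□□■■□□
□□□□■□■
1) ■■■□□□□
■■□□□□□
■■□■□■■
□□■□□□□
□□□■■□□
□□□□□□■
2) □□■□□□■
□□□□□□□
□□□□□□■
■■■□□■■
□□□■□□□
■■■■□□□
3) ■□■■□□□
□□□□□□□
□■□□□■■
■■■□□■■
□□□■■□□
■■□■□□□
4) ■□■■□□□
■■■□□□■
□■■□□■□
□■■■□□□
□□□■■■□
■■□□□□□
5) □□□■□□□
□□□□□□■
□□□□□□■
□■□□□■□
■□□■■□□
■■□□□□■
6) □□□□□□■
□□□□□□□
■□□□□■■
■□□□■■■
□□■□■■□
■■■■■□■
7) □■■■□■■
■□□□□■□
■□□□■□□
■■□■□□□
□□■□□□□
■■■□■□■
8) □□□■□□□
■□■■□■□
■□□□■□□
■■■■□□□
□□□□□□■
□□□□■□■
9) □□■■□■■
□■■■□□■
■□□□■□□
■■■■□□■
□■■■□■■
□□□□□■□
10) ■■□■□■■
□■□□□□■
□□□□■■□
□□□□□□□
□□□■□■□
■■□□□□□
11) □□□□□■□
□■■□□□□
□□□□□■□
□□□□□■□
□□□□□□□
□■□□□■□
12) □■■□□□□
□□□□□□□
□□□□□□□
□□□□□□□
□□□□□□□
□□□□□□□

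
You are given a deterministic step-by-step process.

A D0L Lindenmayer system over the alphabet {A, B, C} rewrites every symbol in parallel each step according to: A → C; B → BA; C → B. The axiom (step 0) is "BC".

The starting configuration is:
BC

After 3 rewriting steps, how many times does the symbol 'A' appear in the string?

0) BC
1) BAB
2) BACBA
3) BACBBAC

2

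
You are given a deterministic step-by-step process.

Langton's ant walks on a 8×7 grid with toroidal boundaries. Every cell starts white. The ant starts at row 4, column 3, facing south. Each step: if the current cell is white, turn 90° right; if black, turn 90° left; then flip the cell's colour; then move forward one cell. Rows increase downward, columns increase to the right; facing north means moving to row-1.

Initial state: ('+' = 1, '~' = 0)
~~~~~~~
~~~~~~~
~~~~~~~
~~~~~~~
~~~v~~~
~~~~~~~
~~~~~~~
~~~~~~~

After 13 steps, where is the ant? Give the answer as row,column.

0) ~~~~~~~
~~~~~~~
~~~~~~~
~~~~~~~
~~~v~~~
~~~~~~~
~~~~~~~
~~~~~~~
1) ~~~~~~~
~~~~~~~
~~~~~~~
~~~~~~~
~~<+~~~
~~~~~~~
~~~~~~~
~~~~~~~
2) ~~~~~~~
~~~~~~~
~~~~~~~
~~^~~~~
~~++~~~
~~~~~~~
~~~~~~~
~~~~~~~
3) ~~~~~~~
~~~~~~~
~~~~~~~
~~+>~~~
~~++~~~
~~~~~~~
~~~~~~~
~~~~~~~
4) ~~~~~~~
~~~~~~~
~~~~~~~
~~++~~~
~~+v~~~
~~~~~~~
~~~~~~~
~~~~~~~
5) ~~~~~~~
~~~~~~~
~~~~~~~
~~++~~~
~~+~>~~
~~~~~~~
~~~~~~~
~~~~~~~
6) ~~~~~~~
~~~~~~~
~~~~~~~
~~++~~~
~~+~+~~
~~~~v~~
~~~~~~~
~~~~~~~
7) ~~~~~~~
~~~~~~~
~~~~~~~
~~++~~~
~~+~+~~
~~~<+~~
~~~~~~~
~~~~~~~
8) ~~~~~~~
~~~~~~~
~~~~~~~
~~++~~~
~~+^+~~
~~~++~~
~~~~~~~
~~~~~~~
9) ~~~~~~~
~~~~~~~
~~~~~~~
~~++~~~
~~++>~~
~~~++~~
~~~~~~~
~~~~~~~
10) ~~~~~~~
~~~~~~~
~~~~~~~
~~++^~~
~~++~~~
~~~++~~
~~~~~~~
~~~~~~~
11) ~~~~~~~
~~~~~~~
~~~~~~~
~~+++>~
~~++~~~
~~~++~~
~~~~~~~
~~~~~~~
12) ~~~~~~~
~~~~~~~
~~~~~~~
~~++++~
~~++~v~
~~~++~~
~~~~~~~
~~~~~~~
13) ~~~~~~~
~~~~~~~
~~~~~~~
~~++++~
~~++<+~
~~~++~~
~~~~~~~
~~~~~~~

4,4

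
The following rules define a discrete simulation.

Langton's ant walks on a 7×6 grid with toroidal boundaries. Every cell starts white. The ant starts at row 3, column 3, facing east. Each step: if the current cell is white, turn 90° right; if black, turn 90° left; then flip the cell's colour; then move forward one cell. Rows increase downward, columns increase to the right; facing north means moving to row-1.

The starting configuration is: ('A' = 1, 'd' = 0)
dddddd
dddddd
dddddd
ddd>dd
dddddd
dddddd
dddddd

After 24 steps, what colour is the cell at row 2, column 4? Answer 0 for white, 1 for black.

1

t=0: dddddd
dddddd
dddddd
ddd>dd
dddddd
dddddd
dddddd
t=1: dddddd
dddddd
dddddd
dddAdd
dddvdd
dddddd
dddddd
t=2: dddddd
dddddd
dddddd
dddAdd
dd<Add
dddddd
dddddd
t=3: dddddd
dddddd
dddddd
dd^Add
ddAAdd
dddddd
dddddd
t=4: dddddd
dddddd
dddddd
ddA>dd
ddAAdd
dddddd
dddddd
t=5: dddddd
dddddd
ddd^dd
ddAddd
ddAAdd
dddddd
dddddd
t=6: dddddd
dddddd
dddA>d
ddAddd
ddAAdd
dddddd
dddddd
t=7: dddddd
dddddd
dddAAd
ddAdvd
ddAAdd
dddddd
dddddd
t=8: dddddd
dddddd
dddAAd
ddA<Ad
ddAAdd
dddddd
dddddd
t=9: dddddd
dddddd
ddd^Ad
ddAAAd
ddAAdd
dddddd
dddddd
t=10: dddddd
dddddd
dd<dAd
ddAAAd
ddAAdd
dddddd
dddddd
t=11: dddddd
dd^ddd
ddAdAd
ddAAAd
ddAAdd
dddddd
dddddd
t=12: dddddd
ddA>dd
ddAdAd
ddAAAd
ddAAdd
dddddd
dddddd
t=13: dddddd
ddAAdd
ddAvAd
ddAAAd
ddAAdd
dddddd
dddddd
t=14: dddddd
ddAAdd
dd<AAd
ddAAAd
ddAAdd
dddddd
dddddd
t=15: dddddd
ddAAdd
dddAAd
ddvAAd
ddAAdd
dddddd
dddddd
t=16: dddddd
ddAAdd
dddAAd
ddd>Ad
ddAAdd
dddddd
dddddd
t=17: dddddd
ddAAdd
ddd^Ad
ddddAd
ddAAdd
dddddd
dddddd
t=18: dddddd
ddAAdd
dd<dAd
ddddAd
ddAAdd
dddddd
dddddd
t=19: dddddd
dd^Add
ddAdAd
ddddAd
ddAAdd
dddddd
dddddd
t=20: dddddd
d<dAdd
ddAdAd
ddddAd
ddAAdd
dddddd
dddddd
t=21: d^dddd
dAdAdd
ddAdAd
ddddAd
ddAAdd
dddddd
dddddd
t=22: dA>ddd
dAdAdd
ddAdAd
ddddAd
ddAAdd
dddddd
dddddd
t=23: dAAddd
dAvAdd
ddAdAd
ddddAd
ddAAdd
dddddd
dddddd
t=24: dAAddd
d<AAdd
ddAdAd
ddddAd
ddAAdd
dddddd
dddddd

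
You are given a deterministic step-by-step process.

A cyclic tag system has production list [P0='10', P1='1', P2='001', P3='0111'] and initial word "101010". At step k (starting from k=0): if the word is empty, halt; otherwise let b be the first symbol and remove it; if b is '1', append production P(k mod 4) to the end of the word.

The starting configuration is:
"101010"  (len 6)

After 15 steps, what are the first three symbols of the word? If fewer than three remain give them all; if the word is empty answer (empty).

[0] "101010"  (len 6)
[1] "0101010"  (len 7)
[2] "101010"  (len 6)
[3] "01010001"  (len 8)
[4] "1010001"  (len 7)
[5] "01000110"  (len 8)
[6] "1000110"  (len 7)
[7] "000110001"  (len 9)
[8] "00110001"  (len 8)
[9] "0110001"  (len 7)
[10] "110001"  (len 6)
[11] "10001001"  (len 8)
[12] "00010010111"  (len 11)
[13] "0010010111"  (len 10)
[14] "010010111"  (len 9)
[15] "10010111"  (len 8)

100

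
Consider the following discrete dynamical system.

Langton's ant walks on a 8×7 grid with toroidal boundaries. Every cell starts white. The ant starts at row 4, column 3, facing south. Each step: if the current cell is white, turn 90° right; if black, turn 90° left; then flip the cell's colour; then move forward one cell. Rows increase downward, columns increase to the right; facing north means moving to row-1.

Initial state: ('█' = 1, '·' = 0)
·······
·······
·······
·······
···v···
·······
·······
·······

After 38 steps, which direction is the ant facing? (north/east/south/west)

0) ·······
·······
·······
·······
···v···
·······
·······
·······
1) ·······
·······
·······
·······
··<█···
·······
·······
·······
2) ·······
·······
·······
··^····
··██···
·······
·······
·······
3) ·······
·······
·······
··█>···
··██···
·······
·······
·······
4) ·······
·······
·······
··██···
··█v···
·······
·······
·······
5) ·······
·······
·······
··██···
··█·>··
·······
·······
·······
6) ·······
·······
·······
··██···
··█·█··
····v··
·······
·······
7) ·······
·······
·······
··██···
··█·█··
···<█··
·······
·······
8) ·······
·······
·······
··██···
··█^█··
···██··
·······
·······
9) ·······
·······
·······
··██···
··██>··
···██··
·······
·······
10) ·······
·······
·······
··██^··
··██···
···██··
·······
·······
11) ·······
·······
·······
··███>·
··██···
···██··
·······
·······
12) ·······
·······
·······
··████·
··██·v·
···██··
·······
·······
13) ·······
·······
·······
··████·
··██<█·
···██··
·······
·······
14) ·······
·······
·······
··██^█·
··████·
···██··
·······
·······
15) ·······
·······
·······
··█<·█·
··████·
···██··
·······
·······
16) ·······
·······
·······
··█··█·
··█v██·
···██··
·······
·······
17) ·······
·······
·······
··█··█·
··█·>█·
···██··
·······
·······
18) ·······
·······
·······
··█·^█·
··█··█·
···██··
·······
·······
19) ·······
·······
·······
··█·█>·
··█··█·
···██··
·······
·······
20) ·······
·······
·····^·
··█·█··
··█··█·
···██··
·······
·······
21) ·······
·······
·····█>
··█·█··
··█··█·
···██··
·······
·······
22) ·······
·······
·····██
··█·█·v
··█··█·
···██··
·······
·······
23) ·······
·······
·····██
··█·█<█
··█··█·
···██··
·······
·······
24) ·······
·······
·····^█
··█·███
··█··█·
···██··
·······
·······
25) ·······
·······
····<·█
··█·███
··█··█·
···██··
·······
·······
26) ·······
····^··
····█·█
··█·███
··█··█·
···██··
·······
·······
27) ·······
····█>·
····█·█
··█·███
··█··█·
···██··
·······
·······
28) ·······
····██·
····█v█
··█·███
··█··█·
···██··
·······
·······
29) ·······
····██·
····<██
··█·███
··█··█·
···██··
·······
·······
30) ·······
····██·
·····██
··█·v██
··█··█·
···██··
·······
·······
31) ·······
····██·
·····██
··█··>█
··█··█·
···██··
·······
·······
32) ·······
····██·
·····^█
··█···█
··█··█·
···██··
·······
·······
33) ·······
····██·
····<·█
··█···█
··█··█·
···██··
·······
·······
34) ·······
····^█·
····█·█
··█···█
··█··█·
···██··
·······
·······
35) ·······
···<·█·
····█·█
··█···█
··█··█·
···██··
·······
·······
36) ···^···
···█·█·
····█·█
··█···█
··█··█·
···██··
·······
·······
37) ···█>··
···█·█·
····█·█
··█···█
··█··█·
···██··
·······
·······
38) ···██··
···█v█·
····█·█
··█···█
··█··█·
···██··
·······
·······

south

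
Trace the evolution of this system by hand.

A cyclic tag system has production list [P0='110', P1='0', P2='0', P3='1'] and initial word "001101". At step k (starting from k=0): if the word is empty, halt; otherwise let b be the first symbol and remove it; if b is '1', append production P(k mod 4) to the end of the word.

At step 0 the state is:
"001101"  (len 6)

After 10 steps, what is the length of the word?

k=0  "001101"  (len 6)
k=1  "01101"  (len 5)
k=2  "1101"  (len 4)
k=3  "1010"  (len 4)
k=4  "0101"  (len 4)
k=5  "101"  (len 3)
k=6  "010"  (len 3)
k=7  "10"  (len 2)
k=8  "01"  (len 2)
k=9  "1"  (len 1)
k=10  "0"  (len 1)

1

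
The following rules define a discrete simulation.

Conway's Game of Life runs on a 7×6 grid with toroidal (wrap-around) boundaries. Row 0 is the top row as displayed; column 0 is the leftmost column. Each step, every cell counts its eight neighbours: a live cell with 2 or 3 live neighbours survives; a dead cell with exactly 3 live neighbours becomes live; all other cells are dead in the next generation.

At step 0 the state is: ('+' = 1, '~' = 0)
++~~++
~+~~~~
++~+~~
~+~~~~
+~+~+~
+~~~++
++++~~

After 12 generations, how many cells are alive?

[0] ++~~++
~+~~~~
++~+~~
~+~~~~
+~+~+~
+~~~++
++++~~
[1] ~~~+++
~~~~+~
++~~~~
~~~+~+
+~~++~
~~~~+~
~~++~~
[2] ~~+~~+
+~~++~
+~~~++
~+++~+
~~~+~~
~~+~++
~~+~~+
[3] +++~~+
++~+~~
~~~~~~
~+++~+
++~~~+
~~+~++
+++~~+
[4] ~~~++~
~~~~~+
~~~++~
~++~++
~~~~~~
~~+++~
~~~~~~
[5] ~~~~+~
~~~~~+
+~++~~
~~+~++
~+~~~+
~~~+~~
~~+~~~
[6] ~~~~~~
~~~+++
++++~~
~~+~++
+~++~+
~~+~~~
~~~+~~
[7] ~~~+~~
++~+++
++~~~~
~~~~~~
+~+~~+
~++~+~
~~~~~~
[8] +~++~+
~+~+++
~++~+~
~~~~~+
+~++~+
++++~+
~~++~~
[9] +~~~~+
~~~~~~
~++~~~
~~~~~+
~~~+~~
~~~~~+
~~~~~~
[10] ~~~~~~
++~~~~
~~~~~~
~~+~~~
~~~~+~
~~~~~~
+~~~~+
[11] ~+~~~+
~~~~~~
~+~~~~
~~~~~~
~~~~~~
~~~~~+
~~~~~~
[12] ~~~~~~
+~~~~~
~~~~~~
~~~~~~
~~~~~~
~~~~~~
+~~~~~

2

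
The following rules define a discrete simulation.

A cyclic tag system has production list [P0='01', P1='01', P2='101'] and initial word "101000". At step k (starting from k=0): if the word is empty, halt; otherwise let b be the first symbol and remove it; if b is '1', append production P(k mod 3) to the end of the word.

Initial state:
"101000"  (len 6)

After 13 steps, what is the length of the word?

7

t=0: "101000"  (len 6)
t=1: "0100001"  (len 7)
t=2: "100001"  (len 6)
t=3: "00001101"  (len 8)
t=4: "0001101"  (len 7)
t=5: "001101"  (len 6)
t=6: "01101"  (len 5)
t=7: "1101"  (len 4)
t=8: "10101"  (len 5)
t=9: "0101101"  (len 7)
t=10: "101101"  (len 6)
t=11: "0110101"  (len 7)
t=12: "110101"  (len 6)
t=13: "1010101"  (len 7)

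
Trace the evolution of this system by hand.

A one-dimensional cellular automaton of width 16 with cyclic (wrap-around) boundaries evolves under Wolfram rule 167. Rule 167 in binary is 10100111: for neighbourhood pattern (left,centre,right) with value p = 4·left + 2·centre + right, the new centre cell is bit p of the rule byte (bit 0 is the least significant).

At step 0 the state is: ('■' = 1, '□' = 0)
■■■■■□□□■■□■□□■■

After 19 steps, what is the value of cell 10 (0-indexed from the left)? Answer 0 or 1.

0

gen 0: ■■■■■□□□■■□■□□■■
gen 1: ■■■■□□■■□□■■□■□■
gen 2: ■■■□□■□□□■□□■■■□
gen 3: □■□□■■□■■■□■□■□■
gen 4: ■■□■□□■□■□■■■■■■
gen 5: ■□■■□■■■■■□■■■■■
gen 6: □■□□■□■■■□■□■■■■
gen 7: ■■□■■■□■□■■■□■■□
gen 8: □□■□■□■■■□■□■□□■
gen 9: □■■■■■□■□■■■■□■■
gen 10: ■□■■■□■■■□■■□■□□
gen 11: ■■□■□■□■□■□□■■□■
gen 12: ■□■■■■■■■■□■□□■□
gen 13: ■■□■■■■■■□■■□■■■
gen 14: ■□■□■■■■□■□□■□■■
gen 15: □■■■□■■□■■□■■■□■
gen 16: ■□■□■□□■□□■□■□■■
gen 17: □■■■■□■■□■■■■■□■
gen 18: ■□■■□■□□■□■■■□■■
gen 19: □■□□■■□■■■□■□■□■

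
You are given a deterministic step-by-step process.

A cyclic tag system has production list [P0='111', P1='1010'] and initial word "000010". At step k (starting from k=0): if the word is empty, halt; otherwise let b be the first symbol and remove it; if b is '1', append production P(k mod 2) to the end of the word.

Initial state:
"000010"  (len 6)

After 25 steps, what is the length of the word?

[0] "000010"  (len 6)
[1] "00010"  (len 5)
[2] "0010"  (len 4)
[3] "010"  (len 3)
[4] "10"  (len 2)
[5] "0111"  (len 4)
[6] "111"  (len 3)
[7] "11111"  (len 5)
[8] "11111010"  (len 8)
[9] "1111010111"  (len 10)
[10] "1110101111010"  (len 13)
[11] "110101111010111"  (len 15)
[12] "101011110101111010"  (len 18)
[13] "01011110101111010111"  (len 20)
[14] "1011110101111010111"  (len 19)
[15] "011110101111010111111"  (len 21)
[16] "11110101111010111111"  (len 20)
[17] "1110101111010111111111"  (len 22)
[18] "1101011110101111111111010"  (len 25)
[19] "101011110101111111111010111"  (len 27)
[20] "010111101011111111110101111010"  (len 30)
[21] "10111101011111111110101111010"  (len 29)
[22] "01111010111111111101011110101010"  (len 32)
[23] "1111010111111111101011110101010"  (len 31)
[24] "1110101111111111010111101010101010"  (len 34)
[25] "110101111111111010111101010101010111"  (len 36)

36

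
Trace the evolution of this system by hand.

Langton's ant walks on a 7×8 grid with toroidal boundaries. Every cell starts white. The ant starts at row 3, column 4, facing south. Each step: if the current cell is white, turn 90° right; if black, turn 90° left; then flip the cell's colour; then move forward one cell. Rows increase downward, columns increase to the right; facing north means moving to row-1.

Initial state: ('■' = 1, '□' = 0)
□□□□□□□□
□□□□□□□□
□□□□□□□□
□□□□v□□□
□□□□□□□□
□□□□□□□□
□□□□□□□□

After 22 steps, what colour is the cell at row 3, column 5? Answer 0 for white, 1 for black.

t=0: □□□□□□□□
□□□□□□□□
□□□□□□□□
□□□□v□□□
□□□□□□□□
□□□□□□□□
□□□□□□□□
t=1: □□□□□□□□
□□□□□□□□
□□□□□□□□
□□□<■□□□
□□□□□□□□
□□□□□□□□
□□□□□□□□
t=2: □□□□□□□□
□□□□□□□□
□□□^□□□□
□□□■■□□□
□□□□□□□□
□□□□□□□□
□□□□□□□□
t=3: □□□□□□□□
□□□□□□□□
□□□■>□□□
□□□■■□□□
□□□□□□□□
□□□□□□□□
□□□□□□□□
t=4: □□□□□□□□
□□□□□□□□
□□□■■□□□
□□□■v□□□
□□□□□□□□
□□□□□□□□
□□□□□□□□
t=5: □□□□□□□□
□□□□□□□□
□□□■■□□□
□□□■□>□□
□□□□□□□□
□□□□□□□□
□□□□□□□□
t=6: □□□□□□□□
□□□□□□□□
□□□■■□□□
□□□■□■□□
□□□□□v□□
□□□□□□□□
□□□□□□□□
t=7: □□□□□□□□
□□□□□□□□
□□□■■□□□
□□□■□■□□
□□□□<■□□
□□□□□□□□
□□□□□□□□
t=8: □□□□□□□□
□□□□□□□□
□□□■■□□□
□□□■^■□□
□□□□■■□□
□□□□□□□□
□□□□□□□□
t=9: □□□□□□□□
□□□□□□□□
□□□■■□□□
□□□■■>□□
□□□□■■□□
□□□□□□□□
□□□□□□□□
t=10: □□□□□□□□
□□□□□□□□
□□□■■^□□
□□□■■□□□
□□□□■■□□
□□□□□□□□
□□□□□□□□
t=11: □□□□□□□□
□□□□□□□□
□□□■■■>□
□□□■■□□□
□□□□■■□□
□□□□□□□□
□□□□□□□□
t=12: □□□□□□□□
□□□□□□□□
□□□■■■■□
□□□■■□v□
□□□□■■□□
□□□□□□□□
□□□□□□□□
t=13: □□□□□□□□
□□□□□□□□
□□□■■■■□
□□□■■<■□
□□□□■■□□
□□□□□□□□
□□□□□□□□
t=14: □□□□□□□□
□□□□□□□□
□□□■■^■□
□□□■■■■□
□□□□■■□□
□□□□□□□□
□□□□□□□□
t=15: □□□□□□□□
□□□□□□□□
□□□■<□■□
□□□■■■■□
□□□□■■□□
□□□□□□□□
□□□□□□□□
t=16: □□□□□□□□
□□□□□□□□
□□□■□□■□
□□□■v■■□
□□□□■■□□
□□□□□□□□
□□□□□□□□
t=17: □□□□□□□□
□□□□□□□□
□□□■□□■□
□□□■□>■□
□□□□■■□□
□□□□□□□□
□□□□□□□□
t=18: □□□□□□□□
□□□□□□□□
□□□■□^■□
□□□■□□■□
□□□□■■□□
□□□□□□□□
□□□□□□□□
t=19: □□□□□□□□
□□□□□□□□
□□□■□■>□
□□□■□□■□
□□□□■■□□
□□□□□□□□
□□□□□□□□
t=20: □□□□□□□□
□□□□□□^□
□□□■□■□□
□□□■□□■□
□□□□■■□□
□□□□□□□□
□□□□□□□□
t=21: □□□□□□□□
□□□□□□■>
□□□■□■□□
□□□■□□■□
□□□□■■□□
□□□□□□□□
□□□□□□□□
t=22: □□□□□□□□
□□□□□□■■
□□□■□■□v
□□□■□□■□
□□□□■■□□
□□□□□□□□
□□□□□□□□

0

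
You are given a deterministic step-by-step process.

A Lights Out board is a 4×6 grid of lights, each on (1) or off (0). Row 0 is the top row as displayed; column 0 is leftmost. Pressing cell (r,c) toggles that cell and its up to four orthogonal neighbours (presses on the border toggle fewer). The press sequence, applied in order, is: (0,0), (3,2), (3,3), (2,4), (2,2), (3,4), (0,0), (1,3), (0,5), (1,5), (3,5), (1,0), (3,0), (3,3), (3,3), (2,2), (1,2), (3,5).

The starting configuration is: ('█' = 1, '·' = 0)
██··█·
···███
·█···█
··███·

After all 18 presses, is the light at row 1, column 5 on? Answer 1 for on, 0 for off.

1

0) ██··█·
···███
·█···█
··███·
1) ····█·
█··███
·█···█
··███·
2) ····█·
█··███
·██··█
·█··█·
3) ····█·
█··███
·███·█
·███··
4) ····█·
█··█·█
·██·█·
·████·
5) ····█·
█·██·█
···██·
·█·██·
6) ····█·
█·██·█
···█··
·█···█
7) ██··█·
··██·█
···█··
·█···█
8) ██·██·
····██
······
·█···█
9) ██·█·█
····█·
······
·█···█
10) ██·█··
·····█
·····█
·█···█
11) ██·█··
·····█
······
·█··█·
12) ·█·█··
██···█
█·····
·█··█·
13) ·█·█··
██···█
······
█···█·
14) ·█·█··
██···█
···█··
█·██··
15) ·█·█··
██···█
······
█···█·
16) ·█·█··
███··█
·███··
█·█·█·
17) ·███··
█··█·█
·█·█··
█·█·█·
18) ·███··
█··█·█
·█·█·█
█·█··█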